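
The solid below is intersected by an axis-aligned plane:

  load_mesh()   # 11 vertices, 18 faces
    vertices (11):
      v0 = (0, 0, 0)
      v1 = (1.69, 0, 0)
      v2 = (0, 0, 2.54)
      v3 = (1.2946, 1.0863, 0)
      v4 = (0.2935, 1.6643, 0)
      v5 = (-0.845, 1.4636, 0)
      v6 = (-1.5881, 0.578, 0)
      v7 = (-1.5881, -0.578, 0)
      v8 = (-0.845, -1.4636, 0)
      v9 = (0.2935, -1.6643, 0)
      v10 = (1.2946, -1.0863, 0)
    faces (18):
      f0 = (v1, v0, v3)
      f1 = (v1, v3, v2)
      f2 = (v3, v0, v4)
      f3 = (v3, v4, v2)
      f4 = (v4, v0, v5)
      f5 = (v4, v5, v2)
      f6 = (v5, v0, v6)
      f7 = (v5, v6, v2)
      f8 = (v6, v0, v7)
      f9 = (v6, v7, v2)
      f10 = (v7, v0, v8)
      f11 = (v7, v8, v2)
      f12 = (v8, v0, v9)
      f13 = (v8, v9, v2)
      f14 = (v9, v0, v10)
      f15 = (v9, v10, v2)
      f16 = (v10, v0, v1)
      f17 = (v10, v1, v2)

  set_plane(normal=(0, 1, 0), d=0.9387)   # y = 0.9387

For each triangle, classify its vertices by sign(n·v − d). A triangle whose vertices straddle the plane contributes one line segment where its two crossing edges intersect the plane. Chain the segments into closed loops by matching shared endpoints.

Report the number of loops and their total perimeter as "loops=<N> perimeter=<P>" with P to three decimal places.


Straddling triangles (8 of 18):
  (v1,v0,v3) [--+] → (1.1187, 0.9387, 0)–(1.34832, 0.9387, 0)  len=0.2296
  (v1,v3,v2) [-+-] → (1.34832, 0.9387, 0)–(1.1187, 0.9387, 0.34512)  len=0.4145
  (v3,v0,v4) [+-+] → (1.1187, 0.9387, 0)–(0.16554, 0.9387, 0)  len=0.9532
  (v3,v4,v2) [++-] → (0.16554, 0.9387, 1.10739)–(1.1187, 0.9387, 0.34512)  len=1.2205
  (v4,v0,v5) [+-+] → (0.16554, 0.9387, 0)–(-0.541952, 0.9387, 0)  len=0.7075
  (v4,v5,v2) [++-] → (-0.541952, 0.9387, 0.910936)–(0.16554, 0.9387, 1.10739)  len=0.7343
  (v5,v0,v6) [+--] → (-0.541952, 0.9387, 0)–(-1.28544, 0.9387, 0)  len=0.7435
  (v5,v6,v2) [+--] → (-1.28544, 0.9387, 0)–(-0.541952, 0.9387, 0.910936)  len=1.1758

Chained into 1 loop(s):
  loop 1: 8 segments, perimeter = 6.1789
Total perimeter = 6.179

loops=1 perimeter=6.179


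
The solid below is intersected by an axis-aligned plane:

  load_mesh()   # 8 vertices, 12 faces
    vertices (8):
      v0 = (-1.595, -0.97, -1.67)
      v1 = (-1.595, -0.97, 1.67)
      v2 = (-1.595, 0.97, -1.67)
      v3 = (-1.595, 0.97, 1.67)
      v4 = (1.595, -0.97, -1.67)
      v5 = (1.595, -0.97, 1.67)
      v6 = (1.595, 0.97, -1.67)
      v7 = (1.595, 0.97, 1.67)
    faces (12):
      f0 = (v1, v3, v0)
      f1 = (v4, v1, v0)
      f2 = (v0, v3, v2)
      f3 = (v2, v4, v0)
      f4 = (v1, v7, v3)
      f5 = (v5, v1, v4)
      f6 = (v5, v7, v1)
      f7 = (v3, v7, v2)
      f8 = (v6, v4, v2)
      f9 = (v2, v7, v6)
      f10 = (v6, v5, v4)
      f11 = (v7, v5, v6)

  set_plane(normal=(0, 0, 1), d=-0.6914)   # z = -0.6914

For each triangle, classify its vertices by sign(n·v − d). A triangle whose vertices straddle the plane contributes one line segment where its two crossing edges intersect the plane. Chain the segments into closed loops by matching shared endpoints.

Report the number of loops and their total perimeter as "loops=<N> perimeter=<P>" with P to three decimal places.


loops=1 perimeter=10.260

Straddling triangles (8 of 12):
  (v1,v3,v0) [++-] → (-1.595, -0.401592, -0.6914)–(-1.595, -0.97, -0.6914)  len=0.5684
  (v4,v1,v0) [-+-] → (0.660349, -0.97, -0.6914)–(-1.595, -0.97, -0.6914)  len=2.2553
  (v0,v3,v2) [-+-] → (-1.595, -0.401592, -0.6914)–(-1.595, 0.97, -0.6914)  len=1.3716
  (v5,v1,v4) [++-] → (0.660349, -0.97, -0.6914)–(1.595, -0.97, -0.6914)  len=0.9347
  (v3,v7,v2) [++-] → (-0.660349, 0.97, -0.6914)–(-1.595, 0.97, -0.6914)  len=0.9347
  (v2,v7,v6) [-+-] → (-0.660349, 0.97, -0.6914)–(1.595, 0.97, -0.6914)  len=2.2553
  (v6,v5,v4) [-+-] → (1.595, 0.401592, -0.6914)–(1.595, -0.97, -0.6914)  len=1.3716
  (v7,v5,v6) [++-] → (1.595, 0.401592, -0.6914)–(1.595, 0.97, -0.6914)  len=0.5684

Chained into 1 loop(s):
  loop 1: 8 segments, perimeter = 10.2600
Total perimeter = 10.260


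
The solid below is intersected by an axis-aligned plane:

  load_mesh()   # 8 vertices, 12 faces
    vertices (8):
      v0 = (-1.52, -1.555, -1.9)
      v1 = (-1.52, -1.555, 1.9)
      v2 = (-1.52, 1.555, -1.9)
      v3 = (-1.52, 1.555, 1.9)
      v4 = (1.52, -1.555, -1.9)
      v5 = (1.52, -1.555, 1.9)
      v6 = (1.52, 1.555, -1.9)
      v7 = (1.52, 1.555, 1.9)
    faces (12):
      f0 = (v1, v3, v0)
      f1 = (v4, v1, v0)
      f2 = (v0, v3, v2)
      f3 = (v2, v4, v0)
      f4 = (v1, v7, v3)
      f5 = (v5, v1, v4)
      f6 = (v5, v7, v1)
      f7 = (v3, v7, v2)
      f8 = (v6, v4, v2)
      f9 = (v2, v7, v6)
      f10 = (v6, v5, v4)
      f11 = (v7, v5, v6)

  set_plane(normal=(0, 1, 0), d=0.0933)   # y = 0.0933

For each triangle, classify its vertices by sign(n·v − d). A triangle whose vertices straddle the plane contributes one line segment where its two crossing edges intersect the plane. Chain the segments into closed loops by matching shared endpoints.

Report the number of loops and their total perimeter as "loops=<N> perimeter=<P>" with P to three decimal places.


loops=1 perimeter=13.680

Straddling triangles (8 of 12):
  (v1,v3,v0) [-+-] → (-1.52, 0.0933, 1.9)–(-1.52, 0.0933, 0.114)  len=1.7860
  (v0,v3,v2) [-++] → (-1.52, 0.0933, 0.114)–(-1.52, 0.0933, -1.9)  len=2.0140
  (v2,v4,v0) [+--] → (-0.0912, 0.0933, -1.9)–(-1.52, 0.0933, -1.9)  len=1.4288
  (v1,v7,v3) [-++] → (0.0912, 0.0933, 1.9)–(-1.52, 0.0933, 1.9)  len=1.6112
  (v5,v7,v1) [-+-] → (1.52, 0.0933, 1.9)–(0.0912, 0.0933, 1.9)  len=1.4288
  (v6,v4,v2) [+-+] → (1.52, 0.0933, -1.9)–(-0.0912, 0.0933, -1.9)  len=1.6112
  (v6,v5,v4) [+--] → (1.52, 0.0933, -0.114)–(1.52, 0.0933, -1.9)  len=1.7860
  (v7,v5,v6) [+-+] → (1.52, 0.0933, 1.9)–(1.52, 0.0933, -0.114)  len=2.0140

Chained into 1 loop(s):
  loop 1: 8 segments, perimeter = 13.6800
Total perimeter = 13.680


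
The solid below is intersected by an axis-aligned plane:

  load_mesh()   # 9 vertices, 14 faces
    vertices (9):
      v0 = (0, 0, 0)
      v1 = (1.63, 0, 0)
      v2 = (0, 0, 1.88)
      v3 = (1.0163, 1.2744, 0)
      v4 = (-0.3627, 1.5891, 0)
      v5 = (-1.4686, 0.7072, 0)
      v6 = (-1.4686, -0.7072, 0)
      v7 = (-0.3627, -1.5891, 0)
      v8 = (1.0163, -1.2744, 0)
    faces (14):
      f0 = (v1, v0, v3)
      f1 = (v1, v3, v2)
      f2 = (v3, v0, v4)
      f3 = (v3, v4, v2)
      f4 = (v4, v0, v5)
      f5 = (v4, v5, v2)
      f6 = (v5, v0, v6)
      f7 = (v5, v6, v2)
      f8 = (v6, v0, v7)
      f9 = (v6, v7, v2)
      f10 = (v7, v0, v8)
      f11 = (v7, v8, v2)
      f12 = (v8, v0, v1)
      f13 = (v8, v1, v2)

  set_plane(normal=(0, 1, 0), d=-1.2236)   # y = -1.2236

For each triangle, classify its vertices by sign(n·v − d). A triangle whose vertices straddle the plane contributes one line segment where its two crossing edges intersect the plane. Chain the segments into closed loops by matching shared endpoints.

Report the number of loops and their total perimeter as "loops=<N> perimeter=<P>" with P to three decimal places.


Straddling triangles (6 of 14):
  (v6,v0,v7) [++-] → (-0.279277, -1.2236, 0)–(-0.821036, -1.2236, 0)  len=0.5418
  (v6,v7,v2) [+-+] → (-0.821036, -1.2236, 0)–(-0.279277, -1.2236, 0.432408)  len=0.6932
  (v7,v0,v8) [-+-] → (-0.279277, -1.2236, 0)–(0.975788, -1.2236, 0)  len=1.2551
  (v7,v8,v2) [--+] → (0.975788, -1.2236, 0.0749404)–(-0.279277, -1.2236, 0.432408)  len=1.3050
  (v8,v0,v1) [-++] → (0.975788, -1.2236, 0)–(1.04076, -1.2236, 0)  len=0.0650
  (v8,v1,v2) [-++] → (1.04076, -1.2236, 0)–(0.975788, -1.2236, 0.0749404)  len=0.0992

Chained into 1 loop(s):
  loop 1: 6 segments, perimeter = 3.9591
Total perimeter = 3.959

loops=1 perimeter=3.959


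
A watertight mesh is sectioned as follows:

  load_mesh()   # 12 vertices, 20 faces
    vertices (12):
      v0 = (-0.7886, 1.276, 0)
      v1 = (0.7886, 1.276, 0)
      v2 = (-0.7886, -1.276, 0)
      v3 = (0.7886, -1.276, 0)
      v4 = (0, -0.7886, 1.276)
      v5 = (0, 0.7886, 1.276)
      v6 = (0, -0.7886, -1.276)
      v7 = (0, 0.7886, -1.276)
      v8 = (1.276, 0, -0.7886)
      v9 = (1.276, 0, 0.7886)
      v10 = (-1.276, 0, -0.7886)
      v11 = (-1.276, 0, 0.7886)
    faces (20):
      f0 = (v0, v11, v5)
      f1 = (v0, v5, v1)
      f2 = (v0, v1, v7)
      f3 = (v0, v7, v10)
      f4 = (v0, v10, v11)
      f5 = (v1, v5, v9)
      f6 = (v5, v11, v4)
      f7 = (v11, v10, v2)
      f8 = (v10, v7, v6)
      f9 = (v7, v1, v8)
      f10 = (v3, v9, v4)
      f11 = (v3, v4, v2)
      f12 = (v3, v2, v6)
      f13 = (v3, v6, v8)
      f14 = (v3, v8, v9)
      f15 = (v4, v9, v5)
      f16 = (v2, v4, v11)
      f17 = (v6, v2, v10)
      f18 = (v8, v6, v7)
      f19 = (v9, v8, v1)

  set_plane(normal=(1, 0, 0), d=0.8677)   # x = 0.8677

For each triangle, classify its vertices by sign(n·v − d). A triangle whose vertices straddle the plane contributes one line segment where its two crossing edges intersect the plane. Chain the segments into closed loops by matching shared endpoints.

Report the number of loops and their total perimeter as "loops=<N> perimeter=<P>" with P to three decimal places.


Straddling triangles (8 of 20):
  (v1,v5,v9) [--+] → (0.8677, 0.25234, 0.94456)–(0.8677, 1.06892, 0.127982)  len=1.1548
  (v7,v1,v8) [--+] → (0.8677, 1.06892, -0.127982)–(0.8677, 0.25234, -0.94456)  len=1.1548
  (v3,v9,v4) [-+-] → (0.8677, -1.06892, 0.127982)–(0.8677, -0.25234, 0.94456)  len=1.1548
  (v3,v6,v8) [--+] → (0.8677, -0.25234, -0.94456)–(0.8677, -1.06892, -0.127982)  len=1.1548
  (v3,v8,v9) [-++] → (0.8677, -1.06892, -0.127982)–(0.8677, -1.06892, 0.127982)  len=0.2560
  (v4,v9,v5) [-+-] → (0.8677, -0.25234, 0.94456)–(0.8677, 0.25234, 0.94456)  len=0.5047
  (v8,v6,v7) [+--] → (0.8677, -0.25234, -0.94456)–(0.8677, 0.25234, -0.94456)  len=0.5047
  (v9,v8,v1) [++-] → (0.8677, 1.06892, -0.127982)–(0.8677, 1.06892, 0.127982)  len=0.2560

Chained into 1 loop(s):
  loop 1: 8 segments, perimeter = 6.1406
Total perimeter = 6.141

loops=1 perimeter=6.141


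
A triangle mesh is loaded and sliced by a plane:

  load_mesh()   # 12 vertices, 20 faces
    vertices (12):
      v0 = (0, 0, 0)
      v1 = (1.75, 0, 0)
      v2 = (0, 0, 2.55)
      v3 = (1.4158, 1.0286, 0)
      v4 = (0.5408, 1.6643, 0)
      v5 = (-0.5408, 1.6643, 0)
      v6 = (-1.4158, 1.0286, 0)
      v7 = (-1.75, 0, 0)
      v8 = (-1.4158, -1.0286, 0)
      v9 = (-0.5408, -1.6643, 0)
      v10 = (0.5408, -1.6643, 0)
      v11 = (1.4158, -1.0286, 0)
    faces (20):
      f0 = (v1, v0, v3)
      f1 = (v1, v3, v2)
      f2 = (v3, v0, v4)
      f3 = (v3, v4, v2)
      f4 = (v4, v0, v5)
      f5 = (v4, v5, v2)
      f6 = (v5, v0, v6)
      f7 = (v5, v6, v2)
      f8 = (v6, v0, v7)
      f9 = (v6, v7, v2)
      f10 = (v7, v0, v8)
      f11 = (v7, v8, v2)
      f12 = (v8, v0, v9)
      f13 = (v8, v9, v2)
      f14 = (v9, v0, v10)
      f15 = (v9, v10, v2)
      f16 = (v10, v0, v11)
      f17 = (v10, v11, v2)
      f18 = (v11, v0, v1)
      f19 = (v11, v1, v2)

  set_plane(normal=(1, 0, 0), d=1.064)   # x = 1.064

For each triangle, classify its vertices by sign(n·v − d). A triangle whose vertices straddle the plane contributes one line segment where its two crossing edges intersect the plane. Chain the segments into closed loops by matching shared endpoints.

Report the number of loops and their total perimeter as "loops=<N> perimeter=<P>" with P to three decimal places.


loops=1 perimeter=5.907

Straddling triangles (8 of 20):
  (v1,v0,v3) [+-+] → (1.064, 0, 0)–(1.064, 0.773012, 0)  len=0.7730
  (v1,v3,v2) [++-] → (1.064, 0.773012, 0.633628)–(1.064, 0, 0.9996)  len=0.8553
  (v3,v0,v4) [+--] → (1.064, 0.773012, 0)–(1.064, 1.28419, 0)  len=0.5112
  (v3,v4,v2) [+--] → (1.064, 1.28419, 0)–(1.064, 0.773012, 0.633628)  len=0.8141
  (v10,v0,v11) [--+] → (1.064, -0.773012, 0)–(1.064, -1.28419, 0)  len=0.5112
  (v10,v11,v2) [-+-] → (1.064, -1.28419, 0)–(1.064, -0.773012, 0.633628)  len=0.8141
  (v11,v0,v1) [+-+] → (1.064, -0.773012, 0)–(1.064, 0, 0)  len=0.7730
  (v11,v1,v2) [++-] → (1.064, 0, 0.9996)–(1.064, -0.773012, 0.633628)  len=0.8553

Chained into 1 loop(s):
  loop 1: 8 segments, perimeter = 5.9071
Total perimeter = 5.907


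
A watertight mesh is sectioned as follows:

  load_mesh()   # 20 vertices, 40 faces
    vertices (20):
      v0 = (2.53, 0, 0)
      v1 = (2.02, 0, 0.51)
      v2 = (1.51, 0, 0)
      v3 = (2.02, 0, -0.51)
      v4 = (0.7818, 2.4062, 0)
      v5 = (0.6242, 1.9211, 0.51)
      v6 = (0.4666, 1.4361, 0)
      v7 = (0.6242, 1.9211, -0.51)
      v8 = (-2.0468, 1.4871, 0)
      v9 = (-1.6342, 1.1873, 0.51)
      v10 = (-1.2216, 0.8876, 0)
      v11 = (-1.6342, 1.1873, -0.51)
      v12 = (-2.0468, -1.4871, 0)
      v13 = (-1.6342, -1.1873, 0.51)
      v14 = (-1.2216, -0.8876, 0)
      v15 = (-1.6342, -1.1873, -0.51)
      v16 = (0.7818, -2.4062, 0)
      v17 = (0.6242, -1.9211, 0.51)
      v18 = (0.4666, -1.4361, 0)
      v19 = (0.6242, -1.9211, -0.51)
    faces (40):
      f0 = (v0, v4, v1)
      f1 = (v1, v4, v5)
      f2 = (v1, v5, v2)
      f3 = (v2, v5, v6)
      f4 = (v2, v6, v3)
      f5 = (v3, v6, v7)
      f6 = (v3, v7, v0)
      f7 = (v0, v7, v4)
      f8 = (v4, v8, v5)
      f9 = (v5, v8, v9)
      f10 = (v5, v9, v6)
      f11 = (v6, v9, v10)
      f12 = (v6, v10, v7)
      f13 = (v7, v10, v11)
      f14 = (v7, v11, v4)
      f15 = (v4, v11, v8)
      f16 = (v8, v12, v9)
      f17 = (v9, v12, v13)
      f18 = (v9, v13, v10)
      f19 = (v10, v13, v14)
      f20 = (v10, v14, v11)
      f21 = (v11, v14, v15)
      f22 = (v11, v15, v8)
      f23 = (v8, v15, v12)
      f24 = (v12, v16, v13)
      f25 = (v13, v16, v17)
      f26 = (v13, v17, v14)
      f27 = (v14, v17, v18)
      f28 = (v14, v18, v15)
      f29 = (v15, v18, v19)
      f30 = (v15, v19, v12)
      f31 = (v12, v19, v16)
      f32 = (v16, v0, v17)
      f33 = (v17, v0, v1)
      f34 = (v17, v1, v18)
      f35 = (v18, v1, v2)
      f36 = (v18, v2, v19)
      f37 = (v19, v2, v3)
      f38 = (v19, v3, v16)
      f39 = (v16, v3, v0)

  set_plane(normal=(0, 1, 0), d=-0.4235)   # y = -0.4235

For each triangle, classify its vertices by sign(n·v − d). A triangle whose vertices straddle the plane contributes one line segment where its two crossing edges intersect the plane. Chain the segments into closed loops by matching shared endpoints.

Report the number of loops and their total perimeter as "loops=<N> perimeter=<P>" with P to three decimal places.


loops=2 perimeter=5.509

Straddling triangles (16 of 40):
  (v8,v12,v9) [+-+] → (-2.0468, -0.4235, 0)–(-1.88271, -0.4235, 0.202825)  len=0.2609
  (v9,v12,v13) [+--] → (-1.88271, -0.4235, 0.202825)–(-1.6342, -0.4235, 0.51)  len=0.3951
  (v9,v13,v10) [+-+] → (-1.6342, -0.4235, 0.51)–(-1.48232, -0.4235, 0.322262)  len=0.2415
  (v10,v13,v14) [+--] → (-1.48232, -0.4235, 0.322262)–(-1.2216, -0.4235, 0)  len=0.4145
  (v10,v14,v11) [+-+] → (-1.2216, -0.4235, 0)–(-1.31389, -0.4235, -0.114073)  len=0.1467
  (v11,v14,v15) [+--] → (-1.31389, -0.4235, -0.114073)–(-1.6342, -0.4235, -0.51)  len=0.5093
  (v11,v15,v8) [+-+] → (-1.6342, -0.4235, -0.51)–(-1.75204, -0.4235, -0.364346)  len=0.1874
  (v8,v15,v12) [+--] → (-1.75204, -0.4235, -0.364346)–(-2.0468, -0.4235, 0)  len=0.4687
  (v16,v0,v17) [-+-] → (2.22231, -0.4235, 0)–(2.10987, -0.4235, 0.112428)  len=0.1590
  (v17,v0,v1) [-++] → (2.10987, -0.4235, 0.112428)–(1.7123, -0.4235, 0.51)  len=0.5623
  (v17,v1,v18) [-+-] → (1.7123, -0.4235, 0.51)–(1.56191, -0.4235, 0.359603)  len=0.2127
  (v18,v1,v2) [-++] → (1.56191, -0.4235, 0.359603)–(1.20231, -0.4235, 0)  len=0.5086
  (v18,v2,v19) [-+-] → (1.20231, -0.4235, 0)–(1.31473, -0.4235, -0.112428)  len=0.1590
  (v19,v2,v3) [-++] → (1.31473, -0.4235, -0.112428)–(1.7123, -0.4235, -0.51)  len=0.5623
  (v19,v3,v16) [-+-] → (1.7123, -0.4235, -0.51)–(1.80207, -0.4235, -0.420238)  len=0.1269
  (v16,v3,v0) [-++] → (1.80207, -0.4235, -0.420238)–(2.22231, -0.4235, 0)  len=0.5943

Chained into 2 loop(s):
  loop 1: 8 segments, perimeter = 2.6240
  loop 2: 8 segments, perimeter = 2.8850
Total perimeter = 5.509


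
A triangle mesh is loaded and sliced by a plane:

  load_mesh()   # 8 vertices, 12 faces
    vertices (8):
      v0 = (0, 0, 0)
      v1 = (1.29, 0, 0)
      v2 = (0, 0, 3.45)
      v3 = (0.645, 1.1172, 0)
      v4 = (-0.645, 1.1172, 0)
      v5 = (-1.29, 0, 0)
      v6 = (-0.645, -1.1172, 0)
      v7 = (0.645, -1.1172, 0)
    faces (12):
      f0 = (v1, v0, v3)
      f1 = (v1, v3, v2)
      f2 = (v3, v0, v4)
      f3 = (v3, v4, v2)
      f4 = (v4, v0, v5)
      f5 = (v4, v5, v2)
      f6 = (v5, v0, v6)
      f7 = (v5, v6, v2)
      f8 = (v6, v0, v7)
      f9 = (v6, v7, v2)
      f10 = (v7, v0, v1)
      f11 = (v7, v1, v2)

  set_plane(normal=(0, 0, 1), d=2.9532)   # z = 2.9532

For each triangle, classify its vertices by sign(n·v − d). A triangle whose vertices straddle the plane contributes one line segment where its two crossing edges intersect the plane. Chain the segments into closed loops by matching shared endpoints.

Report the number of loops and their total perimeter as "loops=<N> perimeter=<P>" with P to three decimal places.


Straddling triangles (6 of 12):
  (v1,v3,v2) [--+] → (0.09288, 0.160877, 2.9532)–(0.18576, 0, 2.9532)  len=0.1858
  (v3,v4,v2) [--+] → (-0.09288, 0.160877, 2.9532)–(0.09288, 0.160877, 2.9532)  len=0.1858
  (v4,v5,v2) [--+] → (-0.18576, 0, 2.9532)–(-0.09288, 0.160877, 2.9532)  len=0.1858
  (v5,v6,v2) [--+] → (-0.09288, -0.160877, 2.9532)–(-0.18576, 0, 2.9532)  len=0.1858
  (v6,v7,v2) [--+] → (0.09288, -0.160877, 2.9532)–(-0.09288, -0.160877, 2.9532)  len=0.1858
  (v7,v1,v2) [--+] → (0.18576, 0, 2.9532)–(0.09288, -0.160877, 2.9532)  len=0.1858

Chained into 1 loop(s):
  loop 1: 6 segments, perimeter = 1.1146
Total perimeter = 1.115

loops=1 perimeter=1.115


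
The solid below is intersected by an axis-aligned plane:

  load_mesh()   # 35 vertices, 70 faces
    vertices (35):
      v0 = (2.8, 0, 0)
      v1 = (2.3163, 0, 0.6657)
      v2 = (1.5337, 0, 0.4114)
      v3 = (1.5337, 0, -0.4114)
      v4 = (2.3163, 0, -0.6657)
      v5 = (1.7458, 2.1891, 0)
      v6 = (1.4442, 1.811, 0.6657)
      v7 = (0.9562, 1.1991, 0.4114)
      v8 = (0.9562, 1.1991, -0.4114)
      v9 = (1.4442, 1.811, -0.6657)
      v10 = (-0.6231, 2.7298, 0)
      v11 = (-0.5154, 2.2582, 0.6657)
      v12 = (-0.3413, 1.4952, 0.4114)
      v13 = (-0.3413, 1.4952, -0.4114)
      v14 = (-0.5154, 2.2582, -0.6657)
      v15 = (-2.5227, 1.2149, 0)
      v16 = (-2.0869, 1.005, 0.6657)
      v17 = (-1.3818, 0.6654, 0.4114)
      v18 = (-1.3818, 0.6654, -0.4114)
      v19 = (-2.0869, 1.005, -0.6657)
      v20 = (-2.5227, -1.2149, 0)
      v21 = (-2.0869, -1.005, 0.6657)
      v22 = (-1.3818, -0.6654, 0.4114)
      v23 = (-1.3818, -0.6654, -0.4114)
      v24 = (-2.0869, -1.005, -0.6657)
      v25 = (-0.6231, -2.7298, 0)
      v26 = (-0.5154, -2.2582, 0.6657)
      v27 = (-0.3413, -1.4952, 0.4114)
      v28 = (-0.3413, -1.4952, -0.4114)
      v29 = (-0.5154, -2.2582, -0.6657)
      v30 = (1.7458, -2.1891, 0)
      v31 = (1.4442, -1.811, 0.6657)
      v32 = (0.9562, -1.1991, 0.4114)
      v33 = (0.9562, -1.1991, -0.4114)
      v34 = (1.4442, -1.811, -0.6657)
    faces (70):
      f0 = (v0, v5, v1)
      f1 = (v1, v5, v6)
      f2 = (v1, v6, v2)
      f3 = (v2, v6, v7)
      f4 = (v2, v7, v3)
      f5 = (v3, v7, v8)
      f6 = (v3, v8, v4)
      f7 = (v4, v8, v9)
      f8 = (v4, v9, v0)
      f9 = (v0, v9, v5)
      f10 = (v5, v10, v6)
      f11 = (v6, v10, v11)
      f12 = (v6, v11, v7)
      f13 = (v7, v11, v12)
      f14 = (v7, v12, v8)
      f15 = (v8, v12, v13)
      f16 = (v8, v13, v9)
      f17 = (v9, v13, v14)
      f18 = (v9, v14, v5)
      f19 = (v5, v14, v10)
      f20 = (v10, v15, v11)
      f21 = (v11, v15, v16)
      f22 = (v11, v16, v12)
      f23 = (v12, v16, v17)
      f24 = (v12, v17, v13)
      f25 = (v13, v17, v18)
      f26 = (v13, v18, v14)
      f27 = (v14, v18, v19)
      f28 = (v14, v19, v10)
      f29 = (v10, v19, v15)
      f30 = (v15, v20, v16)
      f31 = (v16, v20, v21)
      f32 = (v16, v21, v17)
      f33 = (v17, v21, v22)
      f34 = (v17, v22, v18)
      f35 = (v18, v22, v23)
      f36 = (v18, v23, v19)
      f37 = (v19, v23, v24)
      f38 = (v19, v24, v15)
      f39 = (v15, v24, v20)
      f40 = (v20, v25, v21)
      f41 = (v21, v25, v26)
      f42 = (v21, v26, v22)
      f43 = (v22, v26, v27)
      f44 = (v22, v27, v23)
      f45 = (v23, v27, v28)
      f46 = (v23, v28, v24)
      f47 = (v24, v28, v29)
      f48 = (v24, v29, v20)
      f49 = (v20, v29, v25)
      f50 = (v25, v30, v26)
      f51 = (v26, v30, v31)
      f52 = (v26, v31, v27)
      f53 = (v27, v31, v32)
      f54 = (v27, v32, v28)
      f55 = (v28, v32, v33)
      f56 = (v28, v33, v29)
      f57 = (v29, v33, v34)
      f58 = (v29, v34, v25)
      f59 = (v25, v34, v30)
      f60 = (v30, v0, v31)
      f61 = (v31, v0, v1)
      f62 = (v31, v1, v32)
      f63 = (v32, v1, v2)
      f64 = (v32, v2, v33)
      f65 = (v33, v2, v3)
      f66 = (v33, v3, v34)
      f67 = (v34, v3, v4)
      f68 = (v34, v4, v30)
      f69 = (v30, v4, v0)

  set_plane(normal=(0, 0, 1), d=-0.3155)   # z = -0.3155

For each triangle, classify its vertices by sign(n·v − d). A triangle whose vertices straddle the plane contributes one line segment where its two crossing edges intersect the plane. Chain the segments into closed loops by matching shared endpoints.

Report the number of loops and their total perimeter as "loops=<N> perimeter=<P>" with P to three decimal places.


Straddling triangles (28 of 70):
  (v2,v7,v3) [++-] → (1.46639, 0.139759, -0.3155)–(1.5337, 0, -0.3155)  len=0.1551
  (v3,v7,v8) [-+-] → (1.46639, 0.139759, -0.3155)–(0.9562, 1.1991, -0.3155)  len=1.1758
  (v4,v9,v0) [--+] → (2.15744, 0.8583, -0.3155)–(2.57076, 0, -0.3155)  len=0.9526
  (v0,v9,v5) [+-+] → (2.15744, 0.8583, -0.3155)–(1.60286, 2.0099, -0.3155)  len=1.2782
  (v7,v12,v8) [++-] → (0.804972, 1.23361, -0.3155)–(0.9562, 1.1991, -0.3155)  len=0.1551
  (v8,v12,v13) [-+-] → (0.804972, 1.23361, -0.3155)–(-0.3413, 1.4952, -0.3155)  len=1.1757
  (v9,v14,v5) [--+] → (0.674133, 2.22185, -0.3155)–(1.60286, 2.0099, -0.3155)  len=0.9526
  (v5,v14,v10) [+-+] → (0.674133, 2.22185, -0.3155)–(-0.572057, 2.50629, -0.3155)  len=1.2782
  (v12,v17,v13) [++-] → (-0.462574, 1.39848, -0.3155)–(-0.3413, 1.4952, -0.3155)  len=0.1551
  (v13,v17,v18) [-+-] → (-0.462574, 1.39848, -0.3155)–(-1.3818, 0.6654, -0.3155)  len=1.1758
  (v14,v19,v10) [--+] → (-1.31685, 1.91235, -0.3155)–(-0.572057, 2.50629, -0.3155)  len=0.9526
  (v10,v19,v15) [+-+] → (-1.31685, 1.91235, -0.3155)–(-2.31616, 1.11542, -0.3155)  len=1.2782
  (v17,v22,v18) [++-] → (-1.3818, 0.510291, -0.3155)–(-1.3818, 0.6654, -0.3155)  len=0.1551
  (v18,v22,v23) [-+-] → (-1.3818, 0.510291, -0.3155)–(-1.3818, -0.6654, -0.3155)  len=1.1757
  (v19,v24,v15) [--+] → (-2.31616, 0.162807, -0.3155)–(-2.31616, 1.11542, -0.3155)  len=0.9526
  (v15,v24,v20) [+-+] → (-2.31616, 0.162807, -0.3155)–(-2.31616, -1.11542, -0.3155)  len=1.2782
  (v22,v27,v23) [++-] → (-1.26053, -0.762116, -0.3155)–(-1.3818, -0.6654, -0.3155)  len=0.1551
  (v23,v27,v28) [-+-] → (-1.26053, -0.762116, -0.3155)–(-0.3413, -1.4952, -0.3155)  len=1.1758
  (v24,v29,v20) [--+] → (-1.57137, -1.70936, -0.3155)–(-2.31616, -1.11542, -0.3155)  len=0.9526
  (v20,v29,v25) [+-+] → (-1.57137, -1.70936, -0.3155)–(-0.572057, -2.50629, -0.3155)  len=1.2782
  (v27,v32,v28) [++-] → (-0.190072, -1.46069, -0.3155)–(-0.3413, -1.4952, -0.3155)  len=0.1551
  (v28,v32,v33) [-+-] → (-0.190072, -1.46069, -0.3155)–(0.9562, -1.1991, -0.3155)  len=1.1757
  (v29,v34,v25) [--+] → (0.35667, -2.29435, -0.3155)–(-0.572057, -2.50629, -0.3155)  len=0.9526
  (v25,v34,v30) [+-+] → (0.35667, -2.29435, -0.3155)–(1.60286, -2.0099, -0.3155)  len=1.2782
  (v32,v2,v33) [++-] → (1.02351, -1.05934, -0.3155)–(0.9562, -1.1991, -0.3155)  len=0.1551
  (v33,v2,v3) [-+-] → (1.02351, -1.05934, -0.3155)–(1.5337, 0, -0.3155)  len=1.1758
  (v34,v4,v30) [--+] → (2.01618, -1.1516, -0.3155)–(1.60286, -2.0099, -0.3155)  len=0.9526
  (v30,v4,v0) [+-+] → (2.01618, -1.1516, -0.3155)–(2.57076, 0, -0.3155)  len=1.2782

Chained into 2 loop(s):
  loop 1: 14 segments, perimeter = 9.3161
  loop 2: 14 segments, perimeter = 15.6157
Total perimeter = 24.932

loops=2 perimeter=24.932


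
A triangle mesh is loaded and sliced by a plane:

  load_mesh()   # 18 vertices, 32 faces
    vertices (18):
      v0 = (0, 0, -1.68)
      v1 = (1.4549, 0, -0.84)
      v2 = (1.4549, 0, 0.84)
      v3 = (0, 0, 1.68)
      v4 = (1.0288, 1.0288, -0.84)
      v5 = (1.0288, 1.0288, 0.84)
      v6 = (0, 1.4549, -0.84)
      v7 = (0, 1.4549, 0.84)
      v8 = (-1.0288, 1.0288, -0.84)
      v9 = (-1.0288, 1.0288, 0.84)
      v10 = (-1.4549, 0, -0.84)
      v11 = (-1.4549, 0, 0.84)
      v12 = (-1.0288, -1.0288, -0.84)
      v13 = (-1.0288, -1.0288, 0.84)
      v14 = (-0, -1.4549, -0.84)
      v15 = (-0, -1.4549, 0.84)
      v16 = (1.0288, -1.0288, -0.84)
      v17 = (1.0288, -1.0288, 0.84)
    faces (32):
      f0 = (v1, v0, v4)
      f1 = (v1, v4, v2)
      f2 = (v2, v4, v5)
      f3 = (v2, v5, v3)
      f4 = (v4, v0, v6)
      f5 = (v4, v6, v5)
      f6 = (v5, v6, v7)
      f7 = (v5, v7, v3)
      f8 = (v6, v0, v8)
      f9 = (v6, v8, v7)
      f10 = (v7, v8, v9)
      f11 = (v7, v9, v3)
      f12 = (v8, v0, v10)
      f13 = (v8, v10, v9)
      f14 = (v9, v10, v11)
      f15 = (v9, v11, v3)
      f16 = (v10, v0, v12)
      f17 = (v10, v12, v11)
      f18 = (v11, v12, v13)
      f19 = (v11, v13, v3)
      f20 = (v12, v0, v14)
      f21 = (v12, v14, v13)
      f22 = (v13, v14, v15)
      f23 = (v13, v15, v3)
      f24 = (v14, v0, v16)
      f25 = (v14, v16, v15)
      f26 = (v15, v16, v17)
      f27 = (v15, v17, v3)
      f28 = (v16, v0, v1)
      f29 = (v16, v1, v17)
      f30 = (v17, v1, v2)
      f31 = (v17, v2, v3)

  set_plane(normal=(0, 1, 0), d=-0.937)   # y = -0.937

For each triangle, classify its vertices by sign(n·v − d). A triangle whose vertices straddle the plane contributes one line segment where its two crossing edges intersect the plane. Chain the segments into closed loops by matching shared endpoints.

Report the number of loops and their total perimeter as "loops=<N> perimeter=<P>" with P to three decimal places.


loops=1 perimeter=7.813

Straddling triangles (12 of 32):
  (v10,v0,v12) [++-] → (-0.937, -0.937, -0.914953)–(-1.06682, -0.937, -0.84)  len=0.1499
  (v10,v12,v11) [+-+] → (-1.06682, -0.937, -0.84)–(-1.06682, -0.937, -0.690093)  len=0.1499
  (v11,v12,v13) [+--] → (-1.06682, -0.937, -0.690093)–(-1.06682, -0.937, 0.84)  len=1.5301
  (v11,v13,v3) [+-+] → (-1.06682, -0.937, 0.84)–(-0.937, -0.937, 0.914953)  len=0.1499
  (v12,v0,v14) [-+-] → (-0.937, -0.937, -0.914953)–(0, -0.937, -1.13901)  len=0.9634
  (v13,v15,v3) [--+] → (0, -0.937, 1.13901)–(-0.937, -0.937, 0.914953)  len=0.9634
  (v14,v0,v16) [-+-] → (0, -0.937, -1.13901)–(0.937, -0.937, -0.914953)  len=0.9634
  (v15,v17,v3) [--+] → (0.937, -0.937, 0.914953)–(0, -0.937, 1.13901)  len=0.9634
  (v16,v0,v1) [-++] → (0.937, -0.937, -0.914953)–(1.06682, -0.937, -0.84)  len=0.1499
  (v16,v1,v17) [-+-] → (1.06682, -0.937, -0.84)–(1.06682, -0.937, 0.690093)  len=1.5301
  (v17,v1,v2) [-++] → (1.06682, -0.937, 0.690093)–(1.06682, -0.937, 0.84)  len=0.1499
  (v17,v2,v3) [-++] → (1.06682, -0.937, 0.84)–(0.937, -0.937, 0.914953)  len=0.1499

Chained into 1 loop(s):
  loop 1: 12 segments, perimeter = 7.8133
Total perimeter = 7.813


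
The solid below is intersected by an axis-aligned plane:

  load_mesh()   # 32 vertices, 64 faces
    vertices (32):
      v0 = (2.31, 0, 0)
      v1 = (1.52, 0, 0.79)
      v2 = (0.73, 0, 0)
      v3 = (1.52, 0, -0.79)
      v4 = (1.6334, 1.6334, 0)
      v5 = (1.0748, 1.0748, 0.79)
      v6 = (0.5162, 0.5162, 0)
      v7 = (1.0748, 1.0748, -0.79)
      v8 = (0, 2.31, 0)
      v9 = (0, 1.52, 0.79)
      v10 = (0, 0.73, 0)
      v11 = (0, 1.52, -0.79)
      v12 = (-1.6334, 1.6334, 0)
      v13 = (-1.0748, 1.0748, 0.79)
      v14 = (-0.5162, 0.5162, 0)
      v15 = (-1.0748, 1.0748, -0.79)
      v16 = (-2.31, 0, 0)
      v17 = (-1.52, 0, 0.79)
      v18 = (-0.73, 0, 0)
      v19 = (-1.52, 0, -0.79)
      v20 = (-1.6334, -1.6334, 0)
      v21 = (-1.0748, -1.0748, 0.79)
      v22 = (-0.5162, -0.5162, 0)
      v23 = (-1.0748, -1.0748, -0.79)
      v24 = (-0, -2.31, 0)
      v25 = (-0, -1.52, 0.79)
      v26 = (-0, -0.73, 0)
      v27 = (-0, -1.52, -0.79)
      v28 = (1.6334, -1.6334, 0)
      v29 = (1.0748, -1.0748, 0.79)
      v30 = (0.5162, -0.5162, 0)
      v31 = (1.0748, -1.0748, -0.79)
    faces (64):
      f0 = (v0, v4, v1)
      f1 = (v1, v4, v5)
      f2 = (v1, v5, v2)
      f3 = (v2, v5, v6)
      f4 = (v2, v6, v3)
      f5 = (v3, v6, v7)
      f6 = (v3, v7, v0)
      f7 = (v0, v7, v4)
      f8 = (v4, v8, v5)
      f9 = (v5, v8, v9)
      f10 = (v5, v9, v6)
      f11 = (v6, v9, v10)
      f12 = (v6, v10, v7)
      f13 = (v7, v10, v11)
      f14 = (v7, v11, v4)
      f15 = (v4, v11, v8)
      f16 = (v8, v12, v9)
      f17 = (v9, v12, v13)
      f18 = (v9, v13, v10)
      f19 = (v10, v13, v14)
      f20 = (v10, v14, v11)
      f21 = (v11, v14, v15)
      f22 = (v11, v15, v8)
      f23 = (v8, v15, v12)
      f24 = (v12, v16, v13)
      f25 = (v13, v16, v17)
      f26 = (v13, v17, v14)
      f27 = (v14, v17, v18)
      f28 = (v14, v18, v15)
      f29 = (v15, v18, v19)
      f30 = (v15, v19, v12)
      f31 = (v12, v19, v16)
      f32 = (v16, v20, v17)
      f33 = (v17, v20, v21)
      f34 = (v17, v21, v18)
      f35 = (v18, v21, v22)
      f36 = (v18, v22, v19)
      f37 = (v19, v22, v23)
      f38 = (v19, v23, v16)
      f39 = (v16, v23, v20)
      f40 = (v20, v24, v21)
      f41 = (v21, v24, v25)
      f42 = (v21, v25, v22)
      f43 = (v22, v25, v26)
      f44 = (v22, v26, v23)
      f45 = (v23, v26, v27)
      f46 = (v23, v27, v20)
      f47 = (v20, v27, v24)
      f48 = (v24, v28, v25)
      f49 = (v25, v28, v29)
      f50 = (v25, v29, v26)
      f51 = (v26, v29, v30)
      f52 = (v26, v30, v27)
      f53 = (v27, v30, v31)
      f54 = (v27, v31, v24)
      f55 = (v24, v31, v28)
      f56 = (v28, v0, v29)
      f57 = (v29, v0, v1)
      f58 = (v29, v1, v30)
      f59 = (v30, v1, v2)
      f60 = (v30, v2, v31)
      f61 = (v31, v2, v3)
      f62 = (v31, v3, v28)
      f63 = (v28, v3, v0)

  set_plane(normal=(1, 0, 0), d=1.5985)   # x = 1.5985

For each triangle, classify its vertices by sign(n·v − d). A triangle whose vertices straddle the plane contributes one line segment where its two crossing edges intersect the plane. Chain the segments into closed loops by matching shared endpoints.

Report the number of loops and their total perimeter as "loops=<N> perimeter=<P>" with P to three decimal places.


loops=1 perimeter=7.200

Straddling triangles (14 of 64):
  (v0,v4,v1) [++-] → (1.5985, 1.1307, 0.243131)–(1.5985, 0, 0.7115)  len=1.2239
  (v1,v4,v5) [-+-] → (1.5985, 1.1307, 0.243131)–(1.5985, 1.5985, 0.0493573)  len=0.5063
  (v3,v7,v0) [--+] → (1.5985, 0.619106, -0.455056)–(1.5985, 0, -0.7115)  len=0.6701
  (v0,v7,v4) [+-+] → (1.5985, 0.619106, -0.455056)–(1.5985, 1.5985, -0.0493573)  len=1.0601
  (v4,v8,v5) [+--] → (1.5985, 1.64786, 0)–(1.5985, 1.5985, 0.0493573)  len=0.0698
  (v7,v11,v4) [--+] → (1.5985, 1.63098, -0.0168795)–(1.5985, 1.5985, -0.0493573)  len=0.0459
  (v4,v11,v8) [+--] → (1.5985, 1.63098, -0.0168795)–(1.5985, 1.64786, 0)  len=0.0239
  (v24,v28,v25) [-+-] → (1.5985, -1.64786, 0)–(1.5985, -1.63098, 0.0168795)  len=0.0239
  (v25,v28,v29) [-+-] → (1.5985, -1.63098, 0.0168795)–(1.5985, -1.5985, 0.0493573)  len=0.0459
  (v24,v31,v28) [--+] → (1.5985, -1.5985, -0.0493573)–(1.5985, -1.64786, 0)  len=0.0698
  (v28,v0,v29) [++-] → (1.5985, -0.619106, 0.455056)–(1.5985, -1.5985, 0.0493573)  len=1.0601
  (v29,v0,v1) [-+-] → (1.5985, -0.619106, 0.455056)–(1.5985, 0, 0.7115)  len=0.6701
  (v31,v3,v28) [--+] → (1.5985, -1.1307, -0.243131)–(1.5985, -1.5985, -0.0493573)  len=0.5063
  (v28,v3,v0) [+-+] → (1.5985, -1.1307, -0.243131)–(1.5985, 0, -0.7115)  len=1.2239

Chained into 1 loop(s):
  loop 1: 14 segments, perimeter = 7.2001
Total perimeter = 7.200


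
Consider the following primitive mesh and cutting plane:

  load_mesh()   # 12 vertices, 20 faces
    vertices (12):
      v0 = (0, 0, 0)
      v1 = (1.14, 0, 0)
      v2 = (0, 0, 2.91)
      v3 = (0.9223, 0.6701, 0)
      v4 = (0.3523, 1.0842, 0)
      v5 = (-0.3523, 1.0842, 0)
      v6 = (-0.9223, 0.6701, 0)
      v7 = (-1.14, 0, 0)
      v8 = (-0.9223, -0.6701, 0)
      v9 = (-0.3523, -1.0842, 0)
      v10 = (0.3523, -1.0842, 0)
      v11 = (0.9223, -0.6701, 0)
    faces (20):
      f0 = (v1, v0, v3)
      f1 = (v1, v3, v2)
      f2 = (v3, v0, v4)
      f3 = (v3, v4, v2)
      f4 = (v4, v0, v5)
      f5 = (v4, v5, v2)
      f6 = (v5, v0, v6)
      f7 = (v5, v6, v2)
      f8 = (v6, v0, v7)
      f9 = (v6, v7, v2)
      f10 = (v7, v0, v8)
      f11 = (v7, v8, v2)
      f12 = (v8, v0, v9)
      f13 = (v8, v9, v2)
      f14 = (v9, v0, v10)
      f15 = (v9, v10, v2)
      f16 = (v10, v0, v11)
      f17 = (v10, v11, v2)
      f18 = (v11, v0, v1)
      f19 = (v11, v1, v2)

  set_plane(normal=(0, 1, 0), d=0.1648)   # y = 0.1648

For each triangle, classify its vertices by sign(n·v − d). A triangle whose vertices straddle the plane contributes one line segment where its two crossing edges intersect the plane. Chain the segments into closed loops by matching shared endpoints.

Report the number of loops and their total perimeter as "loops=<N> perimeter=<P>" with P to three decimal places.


loops=1 perimeter=7.641

Straddling triangles (10 of 20):
  (v1,v0,v3) [--+] → (0.226824, 0.1648, 0)–(1.08646, 0.1648, 0)  len=0.8596
  (v1,v3,v2) [-+-] → (1.08646, 0.1648, 0)–(0.226824, 0.1648, 2.19433)  len=2.3567
  (v3,v0,v4) [+-+] → (0.226824, 0.1648, 0)–(0.0535501, 0.1648, 0)  len=0.1733
  (v3,v4,v2) [++-] → (0.0535501, 0.1648, 2.46768)–(0.226824, 0.1648, 2.19433)  len=0.3236
  (v4,v0,v5) [+-+] → (0.0535501, 0.1648, 0)–(-0.0535501, 0.1648, 0)  len=0.1071
  (v4,v5,v2) [++-] → (-0.0535501, 0.1648, 2.46768)–(0.0535501, 0.1648, 2.46768)  len=0.1071
  (v5,v0,v6) [+-+] → (-0.0535501, 0.1648, 0)–(-0.226824, 0.1648, 0)  len=0.1733
  (v5,v6,v2) [++-] → (-0.226824, 0.1648, 2.19433)–(-0.0535501, 0.1648, 2.46768)  len=0.3236
  (v6,v0,v7) [+--] → (-0.226824, 0.1648, 0)–(-1.08646, 0.1648, 0)  len=0.8596
  (v6,v7,v2) [+--] → (-1.08646, 0.1648, 0)–(-0.226824, 0.1648, 2.19433)  len=2.3567

Chained into 1 loop(s):
  loop 1: 10 segments, perimeter = 7.6407
Total perimeter = 7.641


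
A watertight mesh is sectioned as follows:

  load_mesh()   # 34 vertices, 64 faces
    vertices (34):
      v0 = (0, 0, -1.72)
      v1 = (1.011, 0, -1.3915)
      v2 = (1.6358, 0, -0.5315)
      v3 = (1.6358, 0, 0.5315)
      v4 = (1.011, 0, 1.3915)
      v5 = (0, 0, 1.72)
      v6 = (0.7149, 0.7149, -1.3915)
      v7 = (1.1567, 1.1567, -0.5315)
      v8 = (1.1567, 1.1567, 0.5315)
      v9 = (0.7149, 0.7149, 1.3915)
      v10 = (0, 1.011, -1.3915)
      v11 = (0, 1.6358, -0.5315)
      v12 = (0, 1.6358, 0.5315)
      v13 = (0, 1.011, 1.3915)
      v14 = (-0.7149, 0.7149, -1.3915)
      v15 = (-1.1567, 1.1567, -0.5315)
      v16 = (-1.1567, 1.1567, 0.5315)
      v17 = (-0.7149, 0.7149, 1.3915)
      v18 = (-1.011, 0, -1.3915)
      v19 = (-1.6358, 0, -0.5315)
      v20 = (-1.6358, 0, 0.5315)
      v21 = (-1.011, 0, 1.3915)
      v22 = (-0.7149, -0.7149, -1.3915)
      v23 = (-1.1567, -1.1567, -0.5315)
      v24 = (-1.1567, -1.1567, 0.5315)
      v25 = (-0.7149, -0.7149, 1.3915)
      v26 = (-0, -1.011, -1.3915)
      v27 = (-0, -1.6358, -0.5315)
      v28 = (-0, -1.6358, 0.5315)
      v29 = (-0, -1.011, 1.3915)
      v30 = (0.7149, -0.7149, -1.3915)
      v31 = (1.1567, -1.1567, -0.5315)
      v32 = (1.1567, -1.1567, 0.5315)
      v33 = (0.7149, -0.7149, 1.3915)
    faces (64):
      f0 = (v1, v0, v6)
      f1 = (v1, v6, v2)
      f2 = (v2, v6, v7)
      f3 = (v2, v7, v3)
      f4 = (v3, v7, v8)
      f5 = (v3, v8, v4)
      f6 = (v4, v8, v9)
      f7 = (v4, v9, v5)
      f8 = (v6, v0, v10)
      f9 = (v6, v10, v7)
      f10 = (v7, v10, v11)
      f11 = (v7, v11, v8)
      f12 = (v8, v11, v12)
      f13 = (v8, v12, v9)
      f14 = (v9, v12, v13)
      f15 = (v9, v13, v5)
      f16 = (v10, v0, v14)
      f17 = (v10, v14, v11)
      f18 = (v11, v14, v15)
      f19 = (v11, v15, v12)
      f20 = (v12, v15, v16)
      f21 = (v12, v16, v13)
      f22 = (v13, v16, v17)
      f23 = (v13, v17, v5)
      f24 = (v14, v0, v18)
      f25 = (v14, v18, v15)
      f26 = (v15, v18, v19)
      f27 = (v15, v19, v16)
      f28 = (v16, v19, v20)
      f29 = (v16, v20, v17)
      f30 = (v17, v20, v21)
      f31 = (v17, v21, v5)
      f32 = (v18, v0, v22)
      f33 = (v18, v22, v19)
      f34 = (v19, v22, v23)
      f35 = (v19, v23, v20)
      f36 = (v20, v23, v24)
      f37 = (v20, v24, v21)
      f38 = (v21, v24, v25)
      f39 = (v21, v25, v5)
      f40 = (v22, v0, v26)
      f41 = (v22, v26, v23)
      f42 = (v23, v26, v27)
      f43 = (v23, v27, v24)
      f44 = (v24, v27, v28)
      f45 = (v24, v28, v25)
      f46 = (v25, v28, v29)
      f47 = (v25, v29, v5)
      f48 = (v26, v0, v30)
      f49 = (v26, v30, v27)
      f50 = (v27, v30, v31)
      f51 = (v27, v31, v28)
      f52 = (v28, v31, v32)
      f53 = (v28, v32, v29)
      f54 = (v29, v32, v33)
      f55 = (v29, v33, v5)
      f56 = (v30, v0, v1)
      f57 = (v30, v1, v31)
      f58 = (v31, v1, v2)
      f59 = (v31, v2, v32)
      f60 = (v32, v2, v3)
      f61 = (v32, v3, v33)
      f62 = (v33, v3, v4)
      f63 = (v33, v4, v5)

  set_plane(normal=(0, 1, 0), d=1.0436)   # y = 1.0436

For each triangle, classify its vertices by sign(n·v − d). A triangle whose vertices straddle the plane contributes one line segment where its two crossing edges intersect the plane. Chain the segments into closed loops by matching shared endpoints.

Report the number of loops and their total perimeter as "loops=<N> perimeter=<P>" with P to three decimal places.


loops=1 perimeter=8.020

Straddling triangles (18 of 64):
  (v2,v6,v7) [--+] → (1.0436, 1.0436, -0.751658)–(1.20355, 1.0436, -0.5315)  len=0.2721
  (v2,v7,v3) [-+-] → (1.20355, 1.0436, -0.5315)–(1.20355, 1.0436, -0.427562)  len=0.1039
  (v3,v7,v8) [-++] → (1.20355, 1.0436, -0.427562)–(1.20355, 1.0436, 0.5315)  len=0.9591
  (v3,v8,v4) [-+-] → (1.20355, 1.0436, 0.5315)–(1.14245, 1.0436, 0.615589)  len=0.1039
  (v4,v8,v9) [-+-] → (1.14245, 1.0436, 0.615589)–(1.0436, 1.0436, 0.751658)  len=0.1682
  (v6,v10,v7) [--+] → (0.258809, 1.0436, -1.19908)–(1.0436, 1.0436, -0.751658)  len=0.9034
  (v7,v10,v11) [+-+] → (0.258809, 1.0436, -1.19908)–(0, 1.0436, -1.34663)  len=0.2979
  (v8,v12,v9) [++-] → (0.459728, 1.0436, 1.08454)–(1.0436, 1.0436, 0.751658)  len=0.6721
  (v9,v12,v13) [-+-] → (0.459728, 1.0436, 1.08454)–(0, 1.0436, 1.34663)  len=0.5292
  (v10,v14,v11) [--+] → (-0.459728, 1.0436, -1.08454)–(0, 1.0436, -1.34663)  len=0.5292
  (v11,v14,v15) [+-+] → (-0.459728, 1.0436, -1.08454)–(-1.0436, 1.0436, -0.751658)  len=0.6721
  (v12,v16,v13) [++-] → (-0.258809, 1.0436, 1.19908)–(0, 1.0436, 1.34663)  len=0.2979
  (v13,v16,v17) [-+-] → (-0.258809, 1.0436, 1.19908)–(-1.0436, 1.0436, 0.751658)  len=0.9034
  (v14,v18,v15) [--+] → (-1.14245, 1.0436, -0.615589)–(-1.0436, 1.0436, -0.751658)  len=0.1682
  (v15,v18,v19) [+--] → (-1.14245, 1.0436, -0.615589)–(-1.20355, 1.0436, -0.5315)  len=0.1039
  (v15,v19,v16) [+-+] → (-1.20355, 1.0436, -0.5315)–(-1.20355, 1.0436, 0.427562)  len=0.9591
  (v16,v19,v20) [+--] → (-1.20355, 1.0436, 0.427562)–(-1.20355, 1.0436, 0.5315)  len=0.1039
  (v16,v20,v17) [+--] → (-1.20355, 1.0436, 0.5315)–(-1.0436, 1.0436, 0.751658)  len=0.2721

Chained into 1 loop(s):
  loop 1: 18 segments, perimeter = 8.0196
Total perimeter = 8.020


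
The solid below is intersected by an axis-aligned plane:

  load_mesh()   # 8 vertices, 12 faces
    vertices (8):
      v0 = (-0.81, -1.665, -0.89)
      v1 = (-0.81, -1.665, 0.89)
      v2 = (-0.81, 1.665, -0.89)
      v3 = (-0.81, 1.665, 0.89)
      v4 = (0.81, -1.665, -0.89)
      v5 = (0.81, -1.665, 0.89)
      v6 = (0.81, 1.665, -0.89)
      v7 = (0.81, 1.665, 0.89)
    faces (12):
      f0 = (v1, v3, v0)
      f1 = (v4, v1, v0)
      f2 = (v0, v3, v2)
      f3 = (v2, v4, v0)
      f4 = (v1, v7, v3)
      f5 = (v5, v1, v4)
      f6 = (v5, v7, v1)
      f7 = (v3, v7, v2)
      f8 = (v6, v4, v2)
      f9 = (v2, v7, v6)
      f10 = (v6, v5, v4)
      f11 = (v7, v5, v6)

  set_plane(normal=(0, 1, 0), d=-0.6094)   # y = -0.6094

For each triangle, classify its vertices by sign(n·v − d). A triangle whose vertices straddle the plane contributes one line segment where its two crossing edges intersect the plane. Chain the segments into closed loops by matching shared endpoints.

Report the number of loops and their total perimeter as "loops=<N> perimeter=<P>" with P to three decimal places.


Straddling triangles (8 of 12):
  (v1,v3,v0) [-+-] → (-0.81, -0.6094, 0.89)–(-0.81, -0.6094, -0.325745)  len=1.2157
  (v0,v3,v2) [-++] → (-0.81, -0.6094, -0.325745)–(-0.81, -0.6094, -0.89)  len=0.5643
  (v2,v4,v0) [+--] → (0.296465, -0.6094, -0.89)–(-0.81, -0.6094, -0.89)  len=1.1065
  (v1,v7,v3) [-++] → (-0.296465, -0.6094, 0.89)–(-0.81, -0.6094, 0.89)  len=0.5135
  (v5,v7,v1) [-+-] → (0.81, -0.6094, 0.89)–(-0.296465, -0.6094, 0.89)  len=1.1065
  (v6,v4,v2) [+-+] → (0.81, -0.6094, -0.89)–(0.296465, -0.6094, -0.89)  len=0.5135
  (v6,v5,v4) [+--] → (0.81, -0.6094, 0.325745)–(0.81, -0.6094, -0.89)  len=1.2157
  (v7,v5,v6) [+-+] → (0.81, -0.6094, 0.89)–(0.81, -0.6094, 0.325745)  len=0.5643

Chained into 1 loop(s):
  loop 1: 8 segments, perimeter = 6.8000
Total perimeter = 6.800

loops=1 perimeter=6.800
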